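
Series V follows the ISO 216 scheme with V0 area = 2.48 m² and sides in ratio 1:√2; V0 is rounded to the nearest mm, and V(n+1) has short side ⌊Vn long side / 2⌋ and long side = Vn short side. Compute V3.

Let V0's short side be w mm. w · w√2 = 2.48 m² = 2,480,000 mm², so w ≈ 1324.2 mm and w√2 ≈ 1872.8 mm → V0 = 1324 × 1873 mm.
V1: ⌊1873/2⌋ × 1324 = 936 × 1324 mm
V2: ⌊1324/2⌋ × 936 = 662 × 936 mm
V3: ⌊936/2⌋ × 662 = 468 × 662 mm

468 × 662 mm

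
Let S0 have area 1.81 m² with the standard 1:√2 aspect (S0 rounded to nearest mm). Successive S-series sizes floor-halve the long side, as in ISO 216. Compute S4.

282 × 400 mm

Let S0's short side be w mm. w · w√2 = 1.81 m² = 1,810,000 mm², so w ≈ 1131.3 mm and w√2 ≈ 1599.9 mm → S0 = 1131 × 1600 mm.
S1: ⌊1600/2⌋ × 1131 = 800 × 1131 mm
S2: ⌊1131/2⌋ × 800 = 565 × 800 mm
S3: ⌊800/2⌋ × 565 = 400 × 565 mm
S4: ⌊565/2⌋ × 400 = 282 × 400 mm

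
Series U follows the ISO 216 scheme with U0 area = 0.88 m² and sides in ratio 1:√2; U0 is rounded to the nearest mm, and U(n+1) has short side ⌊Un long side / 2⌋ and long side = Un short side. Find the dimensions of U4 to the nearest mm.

Let U0's short side be w mm. w · w√2 = 0.88 m² = 880,000 mm², so w ≈ 788.8 mm and w√2 ≈ 1115.6 mm → U0 = 789 × 1116 mm.
U1: ⌊1116/2⌋ × 789 = 558 × 789 mm
U2: ⌊789/2⌋ × 558 = 394 × 558 mm
U3: ⌊558/2⌋ × 394 = 279 × 394 mm
U4: ⌊394/2⌋ × 279 = 197 × 279 mm

197 × 279 mm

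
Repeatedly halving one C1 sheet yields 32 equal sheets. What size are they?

C6

32 = 2^5, so 5 halving steps.
C1 → C2 → … → C6 after 5 steps.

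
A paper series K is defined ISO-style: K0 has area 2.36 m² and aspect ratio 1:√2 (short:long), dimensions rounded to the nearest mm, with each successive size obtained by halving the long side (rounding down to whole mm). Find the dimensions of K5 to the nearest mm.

228 × 323 mm

Let K0's short side be w mm. w · w√2 = 2.36 m² = 2,360,000 mm², so w ≈ 1291.8 mm and w√2 ≈ 1826.9 mm → K0 = 1292 × 1827 mm.
K1: ⌊1827/2⌋ × 1292 = 913 × 1292 mm
K2: ⌊1292/2⌋ × 913 = 646 × 913 mm
K3: ⌊913/2⌋ × 646 = 456 × 646 mm
K4: ⌊646/2⌋ × 456 = 323 × 456 mm
K5: ⌊456/2⌋ × 323 = 228 × 323 mm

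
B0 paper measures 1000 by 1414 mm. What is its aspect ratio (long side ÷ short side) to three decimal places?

1414 / 1000 = 1.414
Matches √2 ≈ 1.414 — the ISO 216 defining ratio.

1.414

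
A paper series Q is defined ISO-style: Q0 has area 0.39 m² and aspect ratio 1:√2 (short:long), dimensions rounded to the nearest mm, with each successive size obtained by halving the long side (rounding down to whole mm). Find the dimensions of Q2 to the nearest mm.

Let Q0's short side be w mm. w · w√2 = 0.39 m² = 390,000 mm², so w ≈ 525.1 mm and w√2 ≈ 742.7 mm → Q0 = 525 × 743 mm.
Q1: ⌊743/2⌋ × 525 = 371 × 525 mm
Q2: ⌊525/2⌋ × 371 = 262 × 371 mm

262 × 371 mm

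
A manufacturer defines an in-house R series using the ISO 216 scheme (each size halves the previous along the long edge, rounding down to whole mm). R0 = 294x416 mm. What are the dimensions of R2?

147 × 208 mm

R1: ⌊416/2⌋ × 294 = 208 × 294 mm
R2: ⌊294/2⌋ × 208 = 147 × 208 mm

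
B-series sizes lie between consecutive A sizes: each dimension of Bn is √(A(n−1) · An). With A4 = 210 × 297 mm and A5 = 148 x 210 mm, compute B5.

176 × 250 mm

Short side: √(210 · 148) = √31080 ≈ 176.3 → 176 mm
Long side: √(297 · 210) = √62370 ≈ 249.7 → 250 mm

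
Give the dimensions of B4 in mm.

250 × 353 mm

B0 = 1000 × 1414 mm (B0 has a 1000 mm short side, aspect 1:√2).
B1: ⌊1414/2⌋ × 1000 = 707 × 1000 mm
B2: ⌊1000/2⌋ × 707 = 500 × 707 mm
B3: ⌊707/2⌋ × 500 = 353 × 500 mm
B4: ⌊500/2⌋ × 353 = 250 × 353 mm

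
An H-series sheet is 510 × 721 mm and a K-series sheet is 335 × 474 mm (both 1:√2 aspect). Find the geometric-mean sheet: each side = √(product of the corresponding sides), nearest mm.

Short side: √(510 · 335) = √170850 ≈ 413.3 → 413 mm
Long side: √(721 · 474) = √341754 ≈ 584.6 → 585 mm

413 × 585 mm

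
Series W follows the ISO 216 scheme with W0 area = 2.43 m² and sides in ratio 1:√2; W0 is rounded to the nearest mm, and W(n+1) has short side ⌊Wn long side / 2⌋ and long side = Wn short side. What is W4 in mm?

327 × 463 mm

Let W0's short side be w mm. w · w√2 = 2.43 m² = 2,430,000 mm², so w ≈ 1310.8 mm and w√2 ≈ 1853.8 mm → W0 = 1311 × 1854 mm.
W1: ⌊1854/2⌋ × 1311 = 927 × 1311 mm
W2: ⌊1311/2⌋ × 927 = 655 × 927 mm
W3: ⌊927/2⌋ × 655 = 463 × 655 mm
W4: ⌊655/2⌋ × 463 = 327 × 463 mm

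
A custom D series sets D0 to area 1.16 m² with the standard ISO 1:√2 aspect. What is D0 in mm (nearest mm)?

Let the short side be w mm. Then w · w√2 = 1.16 m² = 1,160,000 mm².
w² = 1,160,000/√2, so w ≈ 905.7 mm; long side = w√2 ≈ 1280.8 mm.

906 × 1281 mm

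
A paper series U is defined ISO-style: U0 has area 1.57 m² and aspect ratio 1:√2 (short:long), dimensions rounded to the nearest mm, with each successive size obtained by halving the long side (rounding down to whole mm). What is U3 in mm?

372 × 527 mm

Let U0's short side be w mm. w · w√2 = 1.57 m² = 1,570,000 mm², so w ≈ 1053.6 mm and w√2 ≈ 1490.1 mm → U0 = 1054 × 1490 mm.
U1: ⌊1490/2⌋ × 1054 = 745 × 1054 mm
U2: ⌊1054/2⌋ × 745 = 527 × 745 mm
U3: ⌊745/2⌋ × 527 = 372 × 527 mm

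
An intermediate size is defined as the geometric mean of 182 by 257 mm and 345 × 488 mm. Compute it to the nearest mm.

Short side: √(182 · 345) = √62790 ≈ 250.6 → 251 mm
Long side: √(257 · 488) = √125416 ≈ 354.1 → 354 mm

251 × 354 mm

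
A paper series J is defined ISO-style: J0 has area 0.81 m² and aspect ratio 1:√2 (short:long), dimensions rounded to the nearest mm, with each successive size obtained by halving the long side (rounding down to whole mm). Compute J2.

378 × 535 mm

Let J0's short side be w mm. w · w√2 = 0.81 m² = 810,000 mm², so w ≈ 756.8 mm and w√2 ≈ 1070.3 mm → J0 = 757 × 1070 mm.
J1: ⌊1070/2⌋ × 757 = 535 × 757 mm
J2: ⌊757/2⌋ × 535 = 378 × 535 mm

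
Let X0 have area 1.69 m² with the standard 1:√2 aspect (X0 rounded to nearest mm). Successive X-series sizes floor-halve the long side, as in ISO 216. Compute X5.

193 × 273 mm

Let X0's short side be w mm. w · w√2 = 1.69 m² = 1,690,000 mm², so w ≈ 1093.2 mm and w√2 ≈ 1546.0 mm → X0 = 1093 × 1546 mm.
X1: ⌊1546/2⌋ × 1093 = 773 × 1093 mm
X2: ⌊1093/2⌋ × 773 = 546 × 773 mm
X3: ⌊773/2⌋ × 546 = 386 × 546 mm
X4: ⌊546/2⌋ × 386 = 273 × 386 mm
X5: ⌊386/2⌋ × 273 = 193 × 273 mm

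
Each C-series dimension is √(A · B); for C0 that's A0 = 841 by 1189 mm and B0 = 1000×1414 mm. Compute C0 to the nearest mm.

917 × 1297 mm

Short: √(841 · 1000) = √841000 ≈ 917.1 mm.
Long: √(1189 · 1414) = √1681246 ≈ 1296.6 mm.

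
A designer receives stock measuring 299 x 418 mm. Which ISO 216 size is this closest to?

A3 (297 × 420 mm)

Aspect ratio 418/299 ≈ 1.398 (ISO target is √2 ≈ 1.414).
In the A-series (A0 area = 1 m²): A3 = 297 × 420 mm.
Off by 4 mm total — nearest standard size.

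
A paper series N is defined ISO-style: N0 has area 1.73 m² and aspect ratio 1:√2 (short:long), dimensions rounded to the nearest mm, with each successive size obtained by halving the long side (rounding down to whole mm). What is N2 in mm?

553 × 782 mm

Let N0's short side be w mm. w · w√2 = 1.73 m² = 1,730,000 mm², so w ≈ 1106.0 mm and w√2 ≈ 1564.2 mm → N0 = 1106 × 1564 mm.
N1: ⌊1564/2⌋ × 1106 = 782 × 1106 mm
N2: ⌊1106/2⌋ × 782 = 553 × 782 mm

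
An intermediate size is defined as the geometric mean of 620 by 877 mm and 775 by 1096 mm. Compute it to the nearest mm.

Short side: √(620 · 775) = √480500 ≈ 693.2 → 693 mm
Long side: √(877 · 1096) = √961192 ≈ 980.4 → 980 mm

693 × 980 mm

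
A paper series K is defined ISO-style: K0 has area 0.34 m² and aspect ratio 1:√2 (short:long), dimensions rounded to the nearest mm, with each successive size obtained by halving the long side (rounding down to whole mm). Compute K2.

245 × 346 mm

Let K0's short side be w mm. w · w√2 = 0.34 m² = 340,000 mm², so w ≈ 490.3 mm and w√2 ≈ 693.4 mm → K0 = 490 × 693 mm.
K1: ⌊693/2⌋ × 490 = 346 × 490 mm
K2: ⌊490/2⌋ × 346 = 245 × 346 mm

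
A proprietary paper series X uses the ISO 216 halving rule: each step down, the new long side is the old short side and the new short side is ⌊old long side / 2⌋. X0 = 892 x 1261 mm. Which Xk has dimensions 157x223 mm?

X5

X0: 892 × 1261 mm
X1: 630 × 892 mm
X2: 446 × 630 mm
X3: 315 × 446 mm
X4: 223 × 315 mm
X5: 157 × 223 mm
X6: 111 × 157 mm
→ matches X5.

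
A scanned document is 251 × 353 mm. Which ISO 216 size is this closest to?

Aspect ratio 353/251 ≈ 1.406 — close to the ISO √2 ≈ 1.414.
In the B-series (B0 = 1000 × 1414 mm): B4 = 250 × 353 mm.
Off by 1 mm total — nearest standard size.

B4 (250 × 353 mm)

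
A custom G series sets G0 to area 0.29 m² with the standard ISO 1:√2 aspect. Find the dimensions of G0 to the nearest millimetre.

Let the short side be w mm. Then w · w√2 = 0.29 m² = 290,000 mm².
w² = 290,000/√2, so w ≈ 452.8 mm; long side = w√2 ≈ 640.4 mm.

453 × 640 mm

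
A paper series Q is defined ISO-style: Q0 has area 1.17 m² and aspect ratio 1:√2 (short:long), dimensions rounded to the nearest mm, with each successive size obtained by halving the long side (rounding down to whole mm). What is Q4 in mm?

227 × 321 mm

Let Q0's short side be w mm. w · w√2 = 1.17 m² = 1,170,000 mm², so w ≈ 909.6 mm and w√2 ≈ 1286.3 mm → Q0 = 910 × 1286 mm.
Q1: ⌊1286/2⌋ × 910 = 643 × 910 mm
Q2: ⌊910/2⌋ × 643 = 455 × 643 mm
Q3: ⌊643/2⌋ × 455 = 321 × 455 mm
Q4: ⌊455/2⌋ × 321 = 227 × 321 mm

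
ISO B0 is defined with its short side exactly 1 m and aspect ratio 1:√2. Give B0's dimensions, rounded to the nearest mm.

Short side = 1000 mm; long side = 1000√2 ≈ 1414.2 mm.

1000 × 1414 mm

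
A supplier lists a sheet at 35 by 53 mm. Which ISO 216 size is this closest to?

A9 (37 × 52 mm)

Aspect ratio 53/35 ≈ 1.514 (ISO target is √2 ≈ 1.414).
In the A-series (A0 area = 1 m²): A9 = 37 × 52 mm.
Off by 3 mm total — nearest standard size.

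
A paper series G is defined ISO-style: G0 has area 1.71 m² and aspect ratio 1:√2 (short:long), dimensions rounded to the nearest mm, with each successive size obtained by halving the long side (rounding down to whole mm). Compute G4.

275 × 388 mm

Let G0's short side be w mm. w · w√2 = 1.71 m² = 1,710,000 mm², so w ≈ 1099.6 mm and w√2 ≈ 1555.1 mm → G0 = 1100 × 1555 mm.
G1: ⌊1555/2⌋ × 1100 = 777 × 1100 mm
G2: ⌊1100/2⌋ × 777 = 550 × 777 mm
G3: ⌊777/2⌋ × 550 = 388 × 550 mm
G4: ⌊550/2⌋ × 388 = 275 × 388 mm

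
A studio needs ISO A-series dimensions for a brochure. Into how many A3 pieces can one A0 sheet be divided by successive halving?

Each ISO step halves the sheet: 1 × A0 → 2 × A1 → 4 × A2 → 8 × A3
From A0 to A3 is 3 halving steps: 2^3 = 8.

8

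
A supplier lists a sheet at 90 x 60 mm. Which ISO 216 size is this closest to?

Aspect ratio 90/60 ≈ 1.500 (ISO target is √2 ≈ 1.414).
In the B-series (B0 = 1000 × 1414 mm): B8 = 62 × 88 mm.
Off by 4 mm total — nearest standard size.

B8 (62 × 88 mm)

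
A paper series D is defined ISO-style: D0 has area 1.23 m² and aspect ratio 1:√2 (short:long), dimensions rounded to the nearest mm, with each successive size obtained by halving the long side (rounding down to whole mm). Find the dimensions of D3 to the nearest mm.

329 × 466 mm

Let D0's short side be w mm. w · w√2 = 1.23 m² = 1,230,000 mm², so w ≈ 932.6 mm and w√2 ≈ 1318.9 mm → D0 = 933 × 1319 mm.
D1: ⌊1319/2⌋ × 933 = 659 × 933 mm
D2: ⌊933/2⌋ × 659 = 466 × 659 mm
D3: ⌊659/2⌋ × 466 = 329 × 466 mm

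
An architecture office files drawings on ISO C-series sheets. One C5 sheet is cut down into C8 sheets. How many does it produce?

8

C5 = 162 × 229 mm; C8 = 57 × 81 mm.
Each halving step doubles the count; 3 steps from C5 to C8.
2^3 = 8.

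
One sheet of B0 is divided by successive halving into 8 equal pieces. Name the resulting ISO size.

8 = 2^3, so 3 halving steps.
B0 → B1 → … → B3 after 3 steps.

B3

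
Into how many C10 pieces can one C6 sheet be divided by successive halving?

16

C6 = 114 × 162 mm; C10 = 28 × 40 mm.
Each halving step doubles the count; 4 steps from C6 to C10.
2^4 = 16.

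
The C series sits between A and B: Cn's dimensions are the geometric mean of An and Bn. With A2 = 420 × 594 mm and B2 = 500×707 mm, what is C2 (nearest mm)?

Short side: √(420 · 500) = √210000 ≈ 458.3 → 458 mm
Long side: √(594 · 707) = √419958 ≈ 648.0 → 648 mm

458 × 648 mm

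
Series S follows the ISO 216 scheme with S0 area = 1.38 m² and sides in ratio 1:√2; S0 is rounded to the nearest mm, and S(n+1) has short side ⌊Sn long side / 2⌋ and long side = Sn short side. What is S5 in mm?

Let S0's short side be w mm. w · w√2 = 1.38 m² = 1,380,000 mm², so w ≈ 987.8 mm and w√2 ≈ 1397.0 mm → S0 = 988 × 1397 mm.
S1: ⌊1397/2⌋ × 988 = 698 × 988 mm
S2: ⌊988/2⌋ × 698 = 494 × 698 mm
S3: ⌊698/2⌋ × 494 = 349 × 494 mm
S4: ⌊494/2⌋ × 349 = 247 × 349 mm
S5: ⌊349/2⌋ × 247 = 174 × 247 mm

174 × 247 mm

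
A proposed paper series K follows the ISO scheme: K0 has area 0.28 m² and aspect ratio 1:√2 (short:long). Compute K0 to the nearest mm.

Let the short side be w mm. Then w · w√2 = 0.28 m² = 280,000 mm².
w² = 280,000/√2, so w ≈ 445.0 mm; long side = w√2 ≈ 629.3 mm.

445 × 629 mm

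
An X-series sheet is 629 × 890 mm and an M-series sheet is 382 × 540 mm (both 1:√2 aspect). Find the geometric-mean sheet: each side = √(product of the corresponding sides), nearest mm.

Short side: √(629 · 382) = √240278 ≈ 490.2 → 490 mm
Long side: √(890 · 540) = √480600 ≈ 693.3 → 693 mm

490 × 693 mm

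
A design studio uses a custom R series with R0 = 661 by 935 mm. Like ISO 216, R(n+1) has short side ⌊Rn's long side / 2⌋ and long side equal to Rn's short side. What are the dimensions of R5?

116 × 165 mm

R1: ⌊935/2⌋ × 661 = 467 × 661 mm
R2: ⌊661/2⌋ × 467 = 330 × 467 mm
R3: ⌊467/2⌋ × 330 = 233 × 330 mm
R4: ⌊330/2⌋ × 233 = 165 × 233 mm
R5: ⌊233/2⌋ × 165 = 116 × 165 mm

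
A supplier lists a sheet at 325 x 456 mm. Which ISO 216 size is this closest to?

Aspect ratio 456/325 ≈ 1.403 — close to the ISO √2 ≈ 1.414.
In the C-series (envelope sizes, between A and B): C3 = 324 × 458 mm.
Off by 3 mm total — nearest standard size.

C3 (324 × 458 mm)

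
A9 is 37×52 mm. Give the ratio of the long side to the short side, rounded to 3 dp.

1.405

52 / 37 = 1.405
ISO 216 targets √2 ≈ 1.414; the -0.009 deviation is from mm rounding.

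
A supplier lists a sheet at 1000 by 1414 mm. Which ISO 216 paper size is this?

Aspect ratio 1414/1000 ≈ 1.414 — close to the ISO √2 ≈ 1.414.
In the B-series (B0 = 1000 × 1414 mm): B0 = 1000 × 1414 mm.

B0 (1000 × 1414 mm)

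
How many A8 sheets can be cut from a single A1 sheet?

128

Each ISO step halves the sheet: 1 × A1 → 2 × A2 → 4 × A3 → 8 × A4 → …
From A1 to A8 is 7 halving steps: 2^7 = 128.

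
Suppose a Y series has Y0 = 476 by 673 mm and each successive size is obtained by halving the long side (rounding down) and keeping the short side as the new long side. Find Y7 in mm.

42 × 59 mm

Y1 = 336 × 476 mm (from Y0 by 1 halving).
Y2: ⌊476/2⌋ × 336 = 238 × 336 mm
Y3: ⌊336/2⌋ × 238 = 168 × 238 mm
Y4: ⌊238/2⌋ × 168 = 119 × 168 mm
Y5: ⌊168/2⌋ × 119 = 84 × 119 mm
Y6: ⌊119/2⌋ × 84 = 59 × 84 mm
Y7: ⌊84/2⌋ × 59 = 42 × 59 mm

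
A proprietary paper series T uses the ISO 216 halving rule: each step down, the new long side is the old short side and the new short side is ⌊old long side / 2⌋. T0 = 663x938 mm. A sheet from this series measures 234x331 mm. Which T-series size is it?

T0: 663 × 938 mm
T1: 469 × 663 mm
T2: 331 × 469 mm
T3: 234 × 331 mm
T4: 165 × 234 mm
→ matches T3.

T3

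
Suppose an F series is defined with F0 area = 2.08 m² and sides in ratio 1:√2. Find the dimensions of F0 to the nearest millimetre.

1213 × 1715 mm

Let the short side be w mm. Then w · w√2 = 2.08 m² = 2,080,000 mm².
w² = 2,080,000/√2, so w ≈ 1212.8 mm; long side = w√2 ≈ 1715.1 mm.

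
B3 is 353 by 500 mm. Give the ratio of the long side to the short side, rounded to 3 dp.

500 / 353 = 1.416
ISO 216 targets √2 ≈ 1.414; the +0.002 deviation is from mm rounding.

1.416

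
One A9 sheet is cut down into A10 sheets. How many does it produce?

2

Each ISO step halves the sheet: 1 × A9 → 2 × A10
From A9 to A10 is 1 halving step: 2^1 = 2.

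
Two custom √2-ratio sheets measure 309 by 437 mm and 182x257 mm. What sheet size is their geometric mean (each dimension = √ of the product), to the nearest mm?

Short side: √(309 · 182) = √56238 ≈ 237.1 → 237 mm
Long side: √(437 · 257) = √112309 ≈ 335.1 → 335 mm

237 × 335 mm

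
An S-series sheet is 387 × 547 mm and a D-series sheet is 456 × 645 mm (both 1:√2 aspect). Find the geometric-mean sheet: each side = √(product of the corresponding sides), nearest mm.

Short side: √(387 · 456) = √176472 ≈ 420.1 → 420 mm
Long side: √(547 · 645) = √352815 ≈ 594.0 → 594 mm

420 × 594 mm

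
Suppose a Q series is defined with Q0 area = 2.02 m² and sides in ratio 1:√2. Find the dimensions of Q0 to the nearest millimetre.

1195 × 1690 mm

Let the short side be w mm. Then w · w√2 = 2.02 m² = 2,020,000 mm².
w² = 2,020,000/√2, so w ≈ 1195.1 mm; long side = w√2 ≈ 1690.2 mm.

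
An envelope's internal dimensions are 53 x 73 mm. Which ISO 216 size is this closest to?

Aspect ratio 73/53 ≈ 1.377 (ISO target is √2 ≈ 1.414).
In the A-series (A0 area = 1 m²): A8 = 52 × 74 mm.
Off by 2 mm total — nearest standard size.

A8 (52 × 74 mm)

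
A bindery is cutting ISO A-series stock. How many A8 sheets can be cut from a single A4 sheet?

Each ISO step halves the sheet: 1 × A4 → 2 × A5 → 4 × A6 → 8 × A7 → …
From A4 to A8 is 4 halving steps: 2^4 = 16.

16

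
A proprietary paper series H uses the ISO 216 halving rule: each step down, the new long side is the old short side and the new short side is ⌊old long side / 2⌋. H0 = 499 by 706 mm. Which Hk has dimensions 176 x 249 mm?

H3

H0: 499 × 706 mm
H1: 353 × 499 mm
H2: 249 × 353 mm
H3: 176 × 249 mm
H4: 124 × 176 mm
→ matches H3.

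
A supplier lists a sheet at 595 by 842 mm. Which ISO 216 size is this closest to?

Aspect ratio 842/595 ≈ 1.415 — close to the ISO √2 ≈ 1.414.
In the A-series (A0 area = 1 m²): A1 = 594 × 841 mm.
Off by 2 mm total — nearest standard size.

A1 (594 × 841 mm)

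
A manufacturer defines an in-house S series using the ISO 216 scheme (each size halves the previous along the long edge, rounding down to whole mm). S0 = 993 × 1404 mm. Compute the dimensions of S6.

124 × 175 mm

S1 = 702 × 993 mm (from S0 by 1 halving).
S2: ⌊993/2⌋ × 702 = 496 × 702 mm
S3: ⌊702/2⌋ × 496 = 351 × 496 mm
S4: ⌊496/2⌋ × 351 = 248 × 351 mm
S5: ⌊351/2⌋ × 248 = 175 × 248 mm
S6: ⌊248/2⌋ × 175 = 124 × 175 mm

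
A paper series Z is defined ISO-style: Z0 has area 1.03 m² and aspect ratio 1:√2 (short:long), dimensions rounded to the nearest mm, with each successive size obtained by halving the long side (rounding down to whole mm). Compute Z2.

Let Z0's short side be w mm. w · w√2 = 1.03 m² = 1,030,000 mm², so w ≈ 853.4 mm and w√2 ≈ 1206.9 mm → Z0 = 853 × 1207 mm.
Z1: ⌊1207/2⌋ × 853 = 603 × 853 mm
Z2: ⌊853/2⌋ × 603 = 426 × 603 mm

426 × 603 mm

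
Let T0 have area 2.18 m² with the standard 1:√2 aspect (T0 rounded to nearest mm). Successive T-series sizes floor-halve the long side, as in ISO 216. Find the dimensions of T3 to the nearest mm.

439 × 621 mm

Let T0's short side be w mm. w · w√2 = 2.18 m² = 2,180,000 mm², so w ≈ 1241.6 mm and w√2 ≈ 1755.8 mm → T0 = 1242 × 1756 mm.
T1: ⌊1756/2⌋ × 1242 = 878 × 1242 mm
T2: ⌊1242/2⌋ × 878 = 621 × 878 mm
T3: ⌊878/2⌋ × 621 = 439 × 621 mm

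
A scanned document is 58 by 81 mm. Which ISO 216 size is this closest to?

C8 (57 × 81 mm)

Aspect ratio 81/58 ≈ 1.397 (ISO target is √2 ≈ 1.414).
In the C-series (envelope sizes, between A and B): C8 = 57 × 81 mm.
Off by 1 mm total — nearest standard size.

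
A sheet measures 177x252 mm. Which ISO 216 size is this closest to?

B5 (176 × 250 mm)

Aspect ratio 252/177 ≈ 1.424 — close to the ISO √2 ≈ 1.414.
In the B-series (B0 = 1000 × 1414 mm): B5 = 176 × 250 mm.
Off by 3 mm total — nearest standard size.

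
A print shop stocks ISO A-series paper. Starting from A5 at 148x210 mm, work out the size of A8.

A6: ⌊210/2⌋ × 148 = 105 × 148 mm
A7: ⌊148/2⌋ × 105 = 74 × 105 mm
A8: ⌊105/2⌋ × 74 = 52 × 74 mm

52 × 74 mm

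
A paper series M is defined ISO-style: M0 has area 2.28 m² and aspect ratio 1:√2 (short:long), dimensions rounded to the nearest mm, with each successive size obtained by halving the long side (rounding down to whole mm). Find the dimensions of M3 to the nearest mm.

Let M0's short side be w mm. w · w√2 = 2.28 m² = 2,280,000 mm², so w ≈ 1269.7 mm and w√2 ≈ 1795.7 mm → M0 = 1270 × 1796 mm.
M1: ⌊1796/2⌋ × 1270 = 898 × 1270 mm
M2: ⌊1270/2⌋ × 898 = 635 × 898 mm
M3: ⌊898/2⌋ × 635 = 449 × 635 mm

449 × 635 mm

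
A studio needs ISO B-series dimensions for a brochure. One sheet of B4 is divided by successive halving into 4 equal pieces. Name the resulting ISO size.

B6

4 = 2^2, so 2 halving steps.
B4 → B5 → … → B6 after 2 steps.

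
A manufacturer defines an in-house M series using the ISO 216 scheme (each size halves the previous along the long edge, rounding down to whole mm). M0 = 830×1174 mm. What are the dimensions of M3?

293 × 415 mm

M1: ⌊1174/2⌋ × 830 = 587 × 830 mm
M2: ⌊830/2⌋ × 587 = 415 × 587 mm
M3: ⌊587/2⌋ × 415 = 293 × 415 mm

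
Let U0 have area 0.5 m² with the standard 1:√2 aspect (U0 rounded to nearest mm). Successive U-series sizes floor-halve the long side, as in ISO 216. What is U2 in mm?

Let U0's short side be w mm. w · w√2 = 0.5 m² = 500,000 mm², so w ≈ 594.6 mm and w√2 ≈ 840.9 mm → U0 = 595 × 841 mm.
U1: ⌊841/2⌋ × 595 = 420 × 595 mm
U2: ⌊595/2⌋ × 420 = 297 × 420 mm

297 × 420 mm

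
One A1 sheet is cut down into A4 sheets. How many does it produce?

8

A1 = 594 × 841 mm; A4 = 210 × 297 mm.
Each halving step doubles the count; 3 steps from A1 to A4.
2^3 = 8.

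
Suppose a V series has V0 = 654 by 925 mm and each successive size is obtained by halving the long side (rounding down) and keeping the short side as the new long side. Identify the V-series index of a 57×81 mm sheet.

V0: 654 × 925 mm
V1: 462 × 654 mm
V2: 327 × 462 mm
V3: 231 × 327 mm
V4: 163 × 231 mm
V5: 115 × 163 mm
V6: 81 × 115 mm
V7: 57 × 81 mm
V8: 40 × 57 mm
→ matches V7.

V7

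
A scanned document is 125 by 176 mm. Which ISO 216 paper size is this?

Aspect ratio 176/125 ≈ 1.408 — close to the ISO √2 ≈ 1.414.
In the B-series (B0 = 1000 × 1414 mm): B6 = 125 × 176 mm.

B6 (125 × 176 mm)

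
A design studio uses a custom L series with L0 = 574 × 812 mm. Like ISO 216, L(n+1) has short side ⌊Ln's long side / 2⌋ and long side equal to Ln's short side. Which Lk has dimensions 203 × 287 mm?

L0: 574 × 812 mm
L1: 406 × 574 mm
L2: 287 × 406 mm
L3: 203 × 287 mm
L4: 143 × 203 mm
→ matches L3.

L3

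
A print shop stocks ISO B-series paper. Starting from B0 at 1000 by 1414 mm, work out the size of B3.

353 × 500 mm

B1: ⌊1414/2⌋ × 1000 = 707 × 1000 mm
B2: ⌊1000/2⌋ × 707 = 500 × 707 mm
B3: ⌊707/2⌋ × 500 = 353 × 500 mm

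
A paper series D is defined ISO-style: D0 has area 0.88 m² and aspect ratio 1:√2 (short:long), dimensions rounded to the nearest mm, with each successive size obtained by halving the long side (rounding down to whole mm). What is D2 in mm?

Let D0's short side be w mm. w · w√2 = 0.88 m² = 880,000 mm², so w ≈ 788.8 mm and w√2 ≈ 1115.6 mm → D0 = 789 × 1116 mm.
D1: ⌊1116/2⌋ × 789 = 558 × 789 mm
D2: ⌊789/2⌋ × 558 = 394 × 558 mm

394 × 558 mm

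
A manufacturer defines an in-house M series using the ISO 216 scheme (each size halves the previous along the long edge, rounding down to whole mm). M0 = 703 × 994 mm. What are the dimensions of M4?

175 × 248 mm

M1: ⌊994/2⌋ × 703 = 497 × 703 mm
M2: ⌊703/2⌋ × 497 = 351 × 497 mm
M3: ⌊497/2⌋ × 351 = 248 × 351 mm
M4: ⌊351/2⌋ × 248 = 175 × 248 mm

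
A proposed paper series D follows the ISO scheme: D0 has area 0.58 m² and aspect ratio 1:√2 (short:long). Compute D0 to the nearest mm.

Let the short side be w mm. Then w · w√2 = 0.58 m² = 580,000 mm².
w² = 580,000/√2, so w ≈ 640.4 mm; long side = w√2 ≈ 905.7 mm.

640 × 906 mm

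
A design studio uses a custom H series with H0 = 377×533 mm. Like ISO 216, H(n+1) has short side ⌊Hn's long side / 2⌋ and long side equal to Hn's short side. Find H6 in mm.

47 × 66 mm

H1: ⌊533/2⌋ × 377 = 266 × 377 mm
H2: ⌊377/2⌋ × 266 = 188 × 266 mm
H3: ⌊266/2⌋ × 188 = 133 × 188 mm
H4: ⌊188/2⌋ × 133 = 94 × 133 mm
H5: ⌊133/2⌋ × 94 = 66 × 94 mm
H6: ⌊94/2⌋ × 66 = 47 × 66 mm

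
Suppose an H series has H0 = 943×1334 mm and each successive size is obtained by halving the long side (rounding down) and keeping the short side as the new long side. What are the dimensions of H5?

166 × 235 mm

H1: ⌊1334/2⌋ × 943 = 667 × 943 mm
H2: ⌊943/2⌋ × 667 = 471 × 667 mm
H3: ⌊667/2⌋ × 471 = 333 × 471 mm
H4: ⌊471/2⌋ × 333 = 235 × 333 mm
H5: ⌊333/2⌋ × 235 = 166 × 235 mm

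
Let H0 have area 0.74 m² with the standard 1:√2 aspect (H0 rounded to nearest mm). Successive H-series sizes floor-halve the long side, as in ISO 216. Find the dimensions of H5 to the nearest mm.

127 × 180 mm

Let H0's short side be w mm. w · w√2 = 0.74 m² = 740,000 mm², so w ≈ 723.4 mm and w√2 ≈ 1023.0 mm → H0 = 723 × 1023 mm.
H1: ⌊1023/2⌋ × 723 = 511 × 723 mm
H2: ⌊723/2⌋ × 511 = 361 × 511 mm
H3: ⌊511/2⌋ × 361 = 255 × 361 mm
H4: ⌊361/2⌋ × 255 = 180 × 255 mm
H5: ⌊255/2⌋ × 180 = 127 × 180 mm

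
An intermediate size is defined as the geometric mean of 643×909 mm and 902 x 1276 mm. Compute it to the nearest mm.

762 × 1077 mm

Short side: √(643 · 902) = √579986 ≈ 761.6 → 762 mm
Long side: √(909 · 1276) = √1159884 ≈ 1077.0 → 1077 mm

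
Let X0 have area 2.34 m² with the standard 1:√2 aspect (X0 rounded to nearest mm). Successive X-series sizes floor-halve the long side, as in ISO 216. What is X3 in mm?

Let X0's short side be w mm. w · w√2 = 2.34 m² = 2,340,000 mm², so w ≈ 1286.3 mm and w√2 ≈ 1819.1 mm → X0 = 1286 × 1819 mm.
X1: ⌊1819/2⌋ × 1286 = 909 × 1286 mm
X2: ⌊1286/2⌋ × 909 = 643 × 909 mm
X3: ⌊909/2⌋ × 643 = 454 × 643 mm

454 × 643 mm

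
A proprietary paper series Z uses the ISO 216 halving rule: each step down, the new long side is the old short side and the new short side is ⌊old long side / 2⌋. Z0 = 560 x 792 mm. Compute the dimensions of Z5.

99 × 140 mm

Z1 = 396 × 560 mm (from Z0 by 1 halving).
Z2: ⌊560/2⌋ × 396 = 280 × 396 mm
Z3: ⌊396/2⌋ × 280 = 198 × 280 mm
Z4: ⌊280/2⌋ × 198 = 140 × 198 mm
Z5: ⌊198/2⌋ × 140 = 99 × 140 mm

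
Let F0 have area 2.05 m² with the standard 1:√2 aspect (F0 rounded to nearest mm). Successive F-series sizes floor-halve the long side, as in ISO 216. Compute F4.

Let F0's short side be w mm. w · w√2 = 2.05 m² = 2,050,000 mm², so w ≈ 1204.0 mm and w√2 ≈ 1702.7 mm → F0 = 1204 × 1703 mm.
F1: ⌊1703/2⌋ × 1204 = 851 × 1204 mm
F2: ⌊1204/2⌋ × 851 = 602 × 851 mm
F3: ⌊851/2⌋ × 602 = 425 × 602 mm
F4: ⌊602/2⌋ × 425 = 301 × 425 mm

301 × 425 mm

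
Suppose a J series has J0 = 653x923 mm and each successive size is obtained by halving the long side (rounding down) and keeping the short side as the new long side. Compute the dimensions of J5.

115 × 163 mm

J1 = 461 × 653 mm (from J0 by 1 halving).
J2: ⌊653/2⌋ × 461 = 326 × 461 mm
J3: ⌊461/2⌋ × 326 = 230 × 326 mm
J4: ⌊326/2⌋ × 230 = 163 × 230 mm
J5: ⌊230/2⌋ × 163 = 115 × 163 mm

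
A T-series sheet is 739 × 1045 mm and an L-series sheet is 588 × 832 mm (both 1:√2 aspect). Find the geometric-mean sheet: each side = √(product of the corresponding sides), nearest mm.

659 × 932 mm

Short side: √(739 · 588) = √434532 ≈ 659.2 → 659 mm
Long side: √(1045 · 832) = √869440 ≈ 932.4 → 932 mm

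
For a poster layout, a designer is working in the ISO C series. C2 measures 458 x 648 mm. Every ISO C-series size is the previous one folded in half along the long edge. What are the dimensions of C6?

114 × 162 mm

C3: ⌊648/2⌋ × 458 = 324 × 458 mm
C4: ⌊458/2⌋ × 324 = 229 × 324 mm
C5: ⌊324/2⌋ × 229 = 162 × 229 mm
C6: ⌊229/2⌋ × 162 = 114 × 162 mm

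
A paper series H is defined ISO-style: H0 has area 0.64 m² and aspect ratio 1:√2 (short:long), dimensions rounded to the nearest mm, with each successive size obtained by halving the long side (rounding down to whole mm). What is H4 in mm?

Let H0's short side be w mm. w · w√2 = 0.64 m² = 640,000 mm², so w ≈ 672.7 mm and w√2 ≈ 951.4 mm → H0 = 673 × 951 mm.
H1: ⌊951/2⌋ × 673 = 475 × 673 mm
H2: ⌊673/2⌋ × 475 = 336 × 475 mm
H3: ⌊475/2⌋ × 336 = 237 × 336 mm
H4: ⌊336/2⌋ × 237 = 168 × 237 mm

168 × 237 mm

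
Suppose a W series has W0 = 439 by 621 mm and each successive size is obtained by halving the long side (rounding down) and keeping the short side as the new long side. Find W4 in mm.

W1: ⌊621/2⌋ × 439 = 310 × 439 mm
W2: ⌊439/2⌋ × 310 = 219 × 310 mm
W3: ⌊310/2⌋ × 219 = 155 × 219 mm
W4: ⌊219/2⌋ × 155 = 109 × 155 mm

109 × 155 mm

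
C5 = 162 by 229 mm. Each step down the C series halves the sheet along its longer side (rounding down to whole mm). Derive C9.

C6: ⌊229/2⌋ × 162 = 114 × 162 mm
C7: ⌊162/2⌋ × 114 = 81 × 114 mm
C8: ⌊114/2⌋ × 81 = 57 × 81 mm
C9: ⌊81/2⌋ × 57 = 40 × 57 mm

40 × 57 mm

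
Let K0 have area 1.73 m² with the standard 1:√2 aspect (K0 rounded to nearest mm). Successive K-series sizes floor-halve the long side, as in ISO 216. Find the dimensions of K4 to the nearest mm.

Let K0's short side be w mm. w · w√2 = 1.73 m² = 1,730,000 mm², so w ≈ 1106.0 mm and w√2 ≈ 1564.2 mm → K0 = 1106 × 1564 mm.
K1: ⌊1564/2⌋ × 1106 = 782 × 1106 mm
K2: ⌊1106/2⌋ × 782 = 553 × 782 mm
K3: ⌊782/2⌋ × 553 = 391 × 553 mm
K4: ⌊553/2⌋ × 391 = 276 × 391 mm

276 × 391 mm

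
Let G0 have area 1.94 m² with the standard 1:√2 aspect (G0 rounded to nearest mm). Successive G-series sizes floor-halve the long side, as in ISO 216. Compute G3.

414 × 585 mm

Let G0's short side be w mm. w · w√2 = 1.94 m² = 1,940,000 mm², so w ≈ 1171.2 mm and w√2 ≈ 1656.4 mm → G0 = 1171 × 1656 mm.
G1: ⌊1656/2⌋ × 1171 = 828 × 1171 mm
G2: ⌊1171/2⌋ × 828 = 585 × 828 mm
G3: ⌊828/2⌋ × 585 = 414 × 585 mm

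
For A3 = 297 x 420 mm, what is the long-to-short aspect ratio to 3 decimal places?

420 / 297 = 1.414
Matches √2 ≈ 1.414 — the ISO 216 defining ratio.

1.414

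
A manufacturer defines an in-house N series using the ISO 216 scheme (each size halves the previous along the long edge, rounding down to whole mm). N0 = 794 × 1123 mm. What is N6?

99 × 140 mm

N1: ⌊1123/2⌋ × 794 = 561 × 794 mm
N2: ⌊794/2⌋ × 561 = 397 × 561 mm
N3: ⌊561/2⌋ × 397 = 280 × 397 mm
N4: ⌊397/2⌋ × 280 = 198 × 280 mm
N5: ⌊280/2⌋ × 198 = 140 × 198 mm
N6: ⌊198/2⌋ × 140 = 99 × 140 mm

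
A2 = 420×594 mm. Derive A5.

148 × 210 mm

A3: ⌊594/2⌋ × 420 = 297 × 420 mm
A4: ⌊420/2⌋ × 297 = 210 × 297 mm
A5: ⌊297/2⌋ × 210 = 148 × 210 mm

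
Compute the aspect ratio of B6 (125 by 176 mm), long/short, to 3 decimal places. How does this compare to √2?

176 / 125 = 1.408
ISO 216 targets √2 ≈ 1.414; the -0.006 deviation is from mm rounding.

1.408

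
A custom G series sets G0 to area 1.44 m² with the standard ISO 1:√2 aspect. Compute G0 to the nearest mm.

Let the short side be w mm. Then w · w√2 = 1.44 m² = 1,440,000 mm².
w² = 1,440,000/√2, so w ≈ 1009.1 mm; long side = w√2 ≈ 1427.0 mm.

1009 × 1427 mm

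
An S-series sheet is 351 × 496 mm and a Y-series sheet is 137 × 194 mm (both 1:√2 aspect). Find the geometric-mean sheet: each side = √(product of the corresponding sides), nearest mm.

219 × 310 mm

Short side: √(351 · 137) = √48087 ≈ 219.3 → 219 mm
Long side: √(496 · 194) = √96224 ≈ 310.2 → 310 mm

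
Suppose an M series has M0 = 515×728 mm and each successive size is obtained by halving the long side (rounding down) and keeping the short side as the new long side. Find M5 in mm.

91 × 128 mm

M1 = 364 × 515 mm (from M0 by 1 halving).
M2: ⌊515/2⌋ × 364 = 257 × 364 mm
M3: ⌊364/2⌋ × 257 = 182 × 257 mm
M4: ⌊257/2⌋ × 182 = 128 × 182 mm
M5: ⌊182/2⌋ × 128 = 91 × 128 mm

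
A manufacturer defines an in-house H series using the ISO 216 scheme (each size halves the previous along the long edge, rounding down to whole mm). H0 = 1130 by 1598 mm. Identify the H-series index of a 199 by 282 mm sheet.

H0: 1130 × 1598 mm
H1: 799 × 1130 mm
H2: 565 × 799 mm
H3: 399 × 565 mm
H4: 282 × 399 mm
H5: 199 × 282 mm
H6: 141 × 199 mm
→ matches H5.

H5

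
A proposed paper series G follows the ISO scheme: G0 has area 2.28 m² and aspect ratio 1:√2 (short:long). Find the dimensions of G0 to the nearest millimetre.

1270 × 1796 mm

Let the short side be w mm. Then w · w√2 = 2.28 m² = 2,280,000 mm².
w² = 2,280,000/√2, so w ≈ 1269.7 mm; long side = w√2 ≈ 1795.7 mm.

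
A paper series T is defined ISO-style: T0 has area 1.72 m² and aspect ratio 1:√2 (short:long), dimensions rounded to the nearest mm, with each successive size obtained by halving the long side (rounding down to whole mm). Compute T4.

275 × 390 mm

Let T0's short side be w mm. w · w√2 = 1.72 m² = 1,720,000 mm², so w ≈ 1102.8 mm and w√2 ≈ 1559.6 mm → T0 = 1103 × 1560 mm.
T1: ⌊1560/2⌋ × 1103 = 780 × 1103 mm
T2: ⌊1103/2⌋ × 780 = 551 × 780 mm
T3: ⌊780/2⌋ × 551 = 390 × 551 mm
T4: ⌊551/2⌋ × 390 = 275 × 390 mm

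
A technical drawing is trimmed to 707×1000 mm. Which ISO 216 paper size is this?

B1 (707 × 1000 mm)

Aspect ratio 1000/707 ≈ 1.414 — close to the ISO √2 ≈ 1.414.
In the B-series (B0 = 1000 × 1414 mm): B1 = 707 × 1000 mm.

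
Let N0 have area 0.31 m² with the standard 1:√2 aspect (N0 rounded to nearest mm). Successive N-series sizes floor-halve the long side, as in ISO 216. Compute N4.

Let N0's short side be w mm. w · w√2 = 0.31 m² = 310,000 mm², so w ≈ 468.2 mm and w√2 ≈ 662.1 mm → N0 = 468 × 662 mm.
N1: ⌊662/2⌋ × 468 = 331 × 468 mm
N2: ⌊468/2⌋ × 331 = 234 × 331 mm
N3: ⌊331/2⌋ × 234 = 165 × 234 mm
N4: ⌊234/2⌋ × 165 = 117 × 165 mm

117 × 165 mm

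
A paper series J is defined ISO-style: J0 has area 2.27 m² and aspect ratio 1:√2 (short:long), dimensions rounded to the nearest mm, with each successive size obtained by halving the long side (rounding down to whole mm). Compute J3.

Let J0's short side be w mm. w · w√2 = 2.27 m² = 2,270,000 mm², so w ≈ 1266.9 mm and w√2 ≈ 1791.7 mm → J0 = 1267 × 1792 mm.
J1: ⌊1792/2⌋ × 1267 = 896 × 1267 mm
J2: ⌊1267/2⌋ × 896 = 633 × 896 mm
J3: ⌊896/2⌋ × 633 = 448 × 633 mm

448 × 633 mm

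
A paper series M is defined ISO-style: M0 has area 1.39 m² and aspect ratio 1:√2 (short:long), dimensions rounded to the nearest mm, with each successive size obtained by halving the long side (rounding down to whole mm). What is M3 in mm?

350 × 495 mm

Let M0's short side be w mm. w · w√2 = 1.39 m² = 1,390,000 mm², so w ≈ 991.4 mm and w√2 ≈ 1402.1 mm → M0 = 991 × 1402 mm.
M1: ⌊1402/2⌋ × 991 = 701 × 991 mm
M2: ⌊991/2⌋ × 701 = 495 × 701 mm
M3: ⌊701/2⌋ × 495 = 350 × 495 mm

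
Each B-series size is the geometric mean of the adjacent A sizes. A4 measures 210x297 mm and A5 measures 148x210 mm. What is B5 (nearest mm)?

Short side: √(210 · 148) = √31080 ≈ 176.3 → 176 mm
Long side: √(297 · 210) = √62370 ≈ 249.7 → 250 mm

176 × 250 mm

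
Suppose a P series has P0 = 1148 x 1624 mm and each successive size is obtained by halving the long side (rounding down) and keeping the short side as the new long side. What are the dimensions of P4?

287 × 406 mm

P1: ⌊1624/2⌋ × 1148 = 812 × 1148 mm
P2: ⌊1148/2⌋ × 812 = 574 × 812 mm
P3: ⌊812/2⌋ × 574 = 406 × 574 mm
P4: ⌊574/2⌋ × 406 = 287 × 406 mm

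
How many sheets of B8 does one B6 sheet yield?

Each ISO step halves the sheet: 1 × B6 → 2 × B7 → 4 × B8
From B6 to B8 is 2 halving steps: 2^2 = 4.

4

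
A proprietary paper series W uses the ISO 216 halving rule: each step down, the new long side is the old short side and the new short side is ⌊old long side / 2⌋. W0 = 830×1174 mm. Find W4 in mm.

207 × 293 mm

W1: ⌊1174/2⌋ × 830 = 587 × 830 mm
W2: ⌊830/2⌋ × 587 = 415 × 587 mm
W3: ⌊587/2⌋ × 415 = 293 × 415 mm
W4: ⌊415/2⌋ × 293 = 207 × 293 mm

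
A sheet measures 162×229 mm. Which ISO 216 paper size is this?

C5 (162 × 229 mm)

Aspect ratio 229/162 ≈ 1.414 — close to the ISO √2 ≈ 1.414.
In the C-series (envelope sizes, between A and B): C5 = 162 × 229 mm.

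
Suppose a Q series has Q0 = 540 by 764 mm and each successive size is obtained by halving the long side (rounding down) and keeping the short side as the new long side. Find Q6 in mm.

67 × 95 mm

Q1: ⌊764/2⌋ × 540 = 382 × 540 mm
Q2: ⌊540/2⌋ × 382 = 270 × 382 mm
Q3: ⌊382/2⌋ × 270 = 191 × 270 mm
Q4: ⌊270/2⌋ × 191 = 135 × 191 mm
Q5: ⌊191/2⌋ × 135 = 95 × 135 mm
Q6: ⌊135/2⌋ × 95 = 67 × 95 mm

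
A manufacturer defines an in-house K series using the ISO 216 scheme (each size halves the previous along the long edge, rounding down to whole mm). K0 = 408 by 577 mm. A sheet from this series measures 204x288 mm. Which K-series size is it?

K0: 408 × 577 mm
K1: 288 × 408 mm
K2: 204 × 288 mm
K3: 144 × 204 mm
→ matches K2.

K2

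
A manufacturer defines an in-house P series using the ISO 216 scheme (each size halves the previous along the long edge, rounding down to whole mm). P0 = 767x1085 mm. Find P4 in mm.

191 × 271 mm

P1: ⌊1085/2⌋ × 767 = 542 × 767 mm
P2: ⌊767/2⌋ × 542 = 383 × 542 mm
P3: ⌊542/2⌋ × 383 = 271 × 383 mm
P4: ⌊383/2⌋ × 271 = 191 × 271 mm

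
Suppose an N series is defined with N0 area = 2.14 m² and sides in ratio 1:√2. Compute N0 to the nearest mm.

Let the short side be w mm. Then w · w√2 = 2.14 m² = 2,140,000 mm².
w² = 2,140,000/√2, so w ≈ 1230.1 mm; long side = w√2 ≈ 1739.7 mm.

1230 × 1740 mm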